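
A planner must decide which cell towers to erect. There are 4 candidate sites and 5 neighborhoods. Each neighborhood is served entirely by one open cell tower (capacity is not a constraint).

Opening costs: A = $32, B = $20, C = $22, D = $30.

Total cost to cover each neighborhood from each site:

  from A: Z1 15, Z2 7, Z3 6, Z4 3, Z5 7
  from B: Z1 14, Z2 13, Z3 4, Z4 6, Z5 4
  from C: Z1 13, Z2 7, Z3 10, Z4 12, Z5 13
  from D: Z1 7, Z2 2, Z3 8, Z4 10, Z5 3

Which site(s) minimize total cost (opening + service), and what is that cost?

For any fixed open set, each neighborhood goes to its cheapest open site; total = fixed + service.
{D}: Z1→D 7, Z2→D 2, Z3→D 8, Z4→D 10, Z5→D 3. Service 30; fixed 30; total 60.
{B}: Z1→B 14, Z2→B 13, Z3→B 4, Z4→B 6, Z5→B 4. Service 41; fixed 20; total 61.
{A}: service 38 + fixed 32 = 70
{A, B, C, D}: service 19 + fixed 104 = 123
No other subset beats 60.

Open D only; minimum total cost 60.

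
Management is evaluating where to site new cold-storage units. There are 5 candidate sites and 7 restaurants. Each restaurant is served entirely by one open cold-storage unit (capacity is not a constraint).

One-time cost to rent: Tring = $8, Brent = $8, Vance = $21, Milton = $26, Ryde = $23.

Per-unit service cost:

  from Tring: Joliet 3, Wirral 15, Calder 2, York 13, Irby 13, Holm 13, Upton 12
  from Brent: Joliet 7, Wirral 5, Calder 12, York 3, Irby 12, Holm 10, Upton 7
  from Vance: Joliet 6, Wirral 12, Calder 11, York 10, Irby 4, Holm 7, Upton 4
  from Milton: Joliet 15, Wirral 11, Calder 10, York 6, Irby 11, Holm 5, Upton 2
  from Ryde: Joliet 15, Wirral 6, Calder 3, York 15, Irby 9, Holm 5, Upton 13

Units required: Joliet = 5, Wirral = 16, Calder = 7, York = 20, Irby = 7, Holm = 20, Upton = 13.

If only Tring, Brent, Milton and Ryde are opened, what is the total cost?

Each restaurant is assigned to its cheapest site among the open ones.
{Tring, Brent, Milton, Ryde}: Joliet→Tring 3·5=15, Wirral→Brent 5·16=80, Calder→Tring 2·7=14, York→Brent 3·20=60, Irby→Ryde 9·7=63, Holm→Milton 5·20=100, Upton→Milton 2·13=26. Service 358; fixed 65; total 423.

Total cost: 423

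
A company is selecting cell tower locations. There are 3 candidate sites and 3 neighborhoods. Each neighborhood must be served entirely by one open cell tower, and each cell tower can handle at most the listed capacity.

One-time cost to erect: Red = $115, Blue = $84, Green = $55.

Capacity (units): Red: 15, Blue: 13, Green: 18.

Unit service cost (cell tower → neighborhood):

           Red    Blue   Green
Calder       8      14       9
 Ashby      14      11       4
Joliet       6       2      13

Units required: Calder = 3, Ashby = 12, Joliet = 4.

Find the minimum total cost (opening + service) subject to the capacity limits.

Minimum total cost: 222

Open {Blue, Green}: Calder→Green 9·3=27, Ashby→Green 4·12=48, Joliet→Blue 2·4=8.
Loads: Blue carries 4/13, Green carries 15/18. Service 83; fixed 139; total 222.
Next best feasible plan costs 237.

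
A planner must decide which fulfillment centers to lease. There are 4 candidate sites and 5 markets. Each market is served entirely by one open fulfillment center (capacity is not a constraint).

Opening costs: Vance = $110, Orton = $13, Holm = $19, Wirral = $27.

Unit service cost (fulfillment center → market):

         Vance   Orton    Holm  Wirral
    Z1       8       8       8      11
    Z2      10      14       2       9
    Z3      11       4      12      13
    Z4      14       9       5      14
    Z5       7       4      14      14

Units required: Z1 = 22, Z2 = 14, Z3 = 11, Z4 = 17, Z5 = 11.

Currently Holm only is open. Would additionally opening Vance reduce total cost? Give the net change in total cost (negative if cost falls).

Current service cost with {Holm}: 575.
Adding Vance: each market re-picks its cheapest; new service cost 487, saving 88.
Extra fixed cost: 110. Net change = 110 − 88 = 22.
(Totals: 594 → 616.)

No — net change +22 (cost rises by 22).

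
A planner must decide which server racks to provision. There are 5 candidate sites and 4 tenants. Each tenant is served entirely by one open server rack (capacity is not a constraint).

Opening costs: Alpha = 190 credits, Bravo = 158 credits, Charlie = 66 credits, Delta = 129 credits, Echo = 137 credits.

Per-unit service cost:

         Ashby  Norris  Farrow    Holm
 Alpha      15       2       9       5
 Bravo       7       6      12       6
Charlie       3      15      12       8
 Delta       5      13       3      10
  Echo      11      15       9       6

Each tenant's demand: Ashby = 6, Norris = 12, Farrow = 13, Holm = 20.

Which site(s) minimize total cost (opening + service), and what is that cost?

Open Alpha and Delta; minimum total cost 512.

For any fixed open set, each tenant goes to its cheapest open site; total = fixed + service.
{Alpha, Delta}: Ashby→Delta 5·6=30, Norris→Alpha 2·12=24, Farrow→Delta 3·13=39, Holm→Alpha 5·20=100. Service 193; fixed 319; total 512.
{Alpha, Charlie}: service 259 + fixed 256 = 515
{Alpha}: service 331 + fixed 190 = 521
{Alpha, Bravo, Charlie, Delta, Echo}: Ashby→Charlie 3·6=18, Norris→Alpha 2·12=24, Farrow→Delta 3·13=39, Holm→Alpha 5·20=100. Service 181; fixed 680; total 861.
No other subset beats 512.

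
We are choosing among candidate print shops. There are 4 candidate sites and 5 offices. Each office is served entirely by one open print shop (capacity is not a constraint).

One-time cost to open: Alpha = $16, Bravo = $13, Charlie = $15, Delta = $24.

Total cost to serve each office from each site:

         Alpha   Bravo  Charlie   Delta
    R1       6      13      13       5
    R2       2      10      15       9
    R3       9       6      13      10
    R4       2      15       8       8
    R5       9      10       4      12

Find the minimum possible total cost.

For any fixed open set, each office goes to its cheapest open site; total = fixed + service.
{Alpha}: R1→Alpha 6, R2→Alpha 2, R3→Alpha 9, R4→Alpha 2, R5→Alpha 9. Service 28; fixed 16; total 44.
{Alpha, Bravo}: service 25 + fixed 29 = 54
{Alpha, Charlie}: service 23 + fixed 31 = 54
{Alpha, Bravo, Charlie, Delta}: service 19 + fixed 68 = 87
(All 15 nonempty subsets were checked; Alpha only is lowest.)

Minimum total cost: 44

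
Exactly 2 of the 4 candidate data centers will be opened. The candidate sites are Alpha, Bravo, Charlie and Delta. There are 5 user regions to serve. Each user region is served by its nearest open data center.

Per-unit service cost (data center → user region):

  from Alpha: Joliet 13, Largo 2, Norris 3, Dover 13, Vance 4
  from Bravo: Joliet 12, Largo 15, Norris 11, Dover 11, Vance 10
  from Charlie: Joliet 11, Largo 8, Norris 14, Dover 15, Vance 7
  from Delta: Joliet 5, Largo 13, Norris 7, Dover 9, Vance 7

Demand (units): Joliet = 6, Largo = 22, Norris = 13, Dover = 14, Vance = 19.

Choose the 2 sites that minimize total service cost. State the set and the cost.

Choose Alpha and Delta; total service cost 315.

With exactly 2 open, each user region uses its cheapest among the chosen.
{Alpha, Delta}: Joliet→Delta 5·6=30, Largo→Alpha 2·22=44, Norris→Alpha 3·13=39, Dover→Delta 9·14=126, Vance→Alpha 4·19=76. Service cost 315.
{Alpha, Bravo}: service cost 385
{Alpha, Charlie}: service cost 407
Among all 6 size-2 choices, {Alpha, Delta} is lowest.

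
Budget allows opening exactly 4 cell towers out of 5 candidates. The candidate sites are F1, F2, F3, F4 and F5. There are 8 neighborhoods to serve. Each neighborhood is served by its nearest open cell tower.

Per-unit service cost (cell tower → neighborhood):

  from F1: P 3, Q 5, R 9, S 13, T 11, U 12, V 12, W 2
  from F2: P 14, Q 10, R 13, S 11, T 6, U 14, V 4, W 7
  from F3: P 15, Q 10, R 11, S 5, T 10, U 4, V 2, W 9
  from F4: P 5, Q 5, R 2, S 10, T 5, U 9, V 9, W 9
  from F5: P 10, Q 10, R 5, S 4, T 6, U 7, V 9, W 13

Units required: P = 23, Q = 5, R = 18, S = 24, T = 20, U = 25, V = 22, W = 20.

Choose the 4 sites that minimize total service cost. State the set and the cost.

Choose F1, F3, F4 and F5; total service cost 510.

With exactly 4 open, each neighborhood uses its cheapest among the chosen.
{F1, F3, F4, F5}: P→F1 3·23=69, Q→F1 5·5=25, R→F4 2·18=36, S→F5 4·24=96, T→F4 5·20=100, U→F3 4·25=100, V→F3 2·22=44, W→F1 2·20=40. Service cost 510.
{F1, F2, F3, F4}: service cost 534
{F1, F2, F3, F5}: service cost 584
Among all 5 size-4 choices, {F1, F3, F4, F5} is lowest.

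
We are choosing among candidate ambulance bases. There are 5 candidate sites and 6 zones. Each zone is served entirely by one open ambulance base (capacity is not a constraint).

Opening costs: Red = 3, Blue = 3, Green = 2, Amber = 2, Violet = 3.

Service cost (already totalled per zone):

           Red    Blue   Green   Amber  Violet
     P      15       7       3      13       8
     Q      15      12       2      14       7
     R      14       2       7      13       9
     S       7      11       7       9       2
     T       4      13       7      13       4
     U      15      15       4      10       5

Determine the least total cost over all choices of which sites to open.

Minimum total cost: 25

For any fixed open set, each zone goes to its cheapest open site; total = fixed + service.
{Blue, Green, Violet}: P→Green 3, Q→Green 2, R→Blue 2, S→Violet 2, T→Violet 4, U→Green 4. Service 17; fixed 8; total 25.
{Blue, Green, Amber, Violet}: P→Green 3, Q→Green 2, R→Blue 2, S→Violet 2, T→Violet 4, U→Green 4. Service 17; fixed 10; total 27.
{Green, Violet}: service 22 + fixed 5 = 27
{Red, Blue, Green, Amber, Violet}: service 17 + fixed 13 = 30
No other subset beats 25.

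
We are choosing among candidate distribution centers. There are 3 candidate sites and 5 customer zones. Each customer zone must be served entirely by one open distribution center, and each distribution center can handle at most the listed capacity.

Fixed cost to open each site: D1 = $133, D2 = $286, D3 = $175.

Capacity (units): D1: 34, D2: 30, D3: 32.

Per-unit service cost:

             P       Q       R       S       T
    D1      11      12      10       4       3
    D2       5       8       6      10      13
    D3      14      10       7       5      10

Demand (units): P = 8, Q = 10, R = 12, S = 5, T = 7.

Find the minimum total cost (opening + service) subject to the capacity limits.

Minimum total cost: 621

Open {D1, D3}: P→D1 11·8=88, Q→D3 10·10=100, R→D3 7·12=84, S→D1 4·5=20, T→D1 3·7=21.
Loads: D1 carries 20/34, D3 carries 22/32. Service 313; fixed 308; total 621.
Next best feasible plan costs 626.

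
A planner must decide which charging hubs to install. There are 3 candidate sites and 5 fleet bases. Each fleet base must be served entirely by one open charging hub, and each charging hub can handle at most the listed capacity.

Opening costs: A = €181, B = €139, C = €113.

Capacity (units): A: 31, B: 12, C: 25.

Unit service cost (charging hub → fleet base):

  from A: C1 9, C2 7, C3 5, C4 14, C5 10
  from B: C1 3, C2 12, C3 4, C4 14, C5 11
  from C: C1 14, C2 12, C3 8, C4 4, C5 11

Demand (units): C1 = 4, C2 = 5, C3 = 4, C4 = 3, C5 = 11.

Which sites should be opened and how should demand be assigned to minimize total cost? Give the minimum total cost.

Minimum total cost: 424

Open {A}: C1→A 9·4=36, C2→A 7·5=35, C3→A 5·4=20, C4→A 14·3=42, C5→A 10·11=110.
Loads: A carries 27/31. Service 243; fixed 181; total 424.
Next best feasible plan costs 473.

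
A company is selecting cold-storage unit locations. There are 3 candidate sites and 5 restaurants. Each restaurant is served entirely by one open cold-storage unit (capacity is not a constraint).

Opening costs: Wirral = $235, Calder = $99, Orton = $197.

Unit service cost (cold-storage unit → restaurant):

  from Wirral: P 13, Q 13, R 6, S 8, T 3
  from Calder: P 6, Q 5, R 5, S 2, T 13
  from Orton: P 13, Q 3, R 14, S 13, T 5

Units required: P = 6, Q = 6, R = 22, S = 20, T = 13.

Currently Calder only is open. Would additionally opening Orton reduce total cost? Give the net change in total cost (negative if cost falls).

Current service cost with {Calder}: 385.
Adding Orton: each restaurant re-picks its cheapest; new service cost 269, saving 116.
Extra fixed cost: 197. Net change = 197 − 116 = 81.
(Totals: 484 → 565.)

No — net change +81 (cost rises by 81).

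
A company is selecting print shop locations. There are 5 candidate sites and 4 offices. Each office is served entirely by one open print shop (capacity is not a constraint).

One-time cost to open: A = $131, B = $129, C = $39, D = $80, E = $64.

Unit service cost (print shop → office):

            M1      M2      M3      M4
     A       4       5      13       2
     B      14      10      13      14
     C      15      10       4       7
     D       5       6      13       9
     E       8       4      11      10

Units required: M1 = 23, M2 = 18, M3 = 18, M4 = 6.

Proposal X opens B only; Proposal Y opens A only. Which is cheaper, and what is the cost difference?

Proposal Y is cheaper by 390.

Proposal X: {B}: M1→B 14·23=322, M2→B 10·18=180, M3→B 13·18=234, M4→B 14·6=84. Service 820; fixed 129; total 949.
Proposal Y: {A}: M1→A 4·23=92, M2→A 5·18=90, M3→A 13·18=234, M4→A 2·6=12. Service 428; fixed 131; total 559.
Difference: |949 − 559| = 390.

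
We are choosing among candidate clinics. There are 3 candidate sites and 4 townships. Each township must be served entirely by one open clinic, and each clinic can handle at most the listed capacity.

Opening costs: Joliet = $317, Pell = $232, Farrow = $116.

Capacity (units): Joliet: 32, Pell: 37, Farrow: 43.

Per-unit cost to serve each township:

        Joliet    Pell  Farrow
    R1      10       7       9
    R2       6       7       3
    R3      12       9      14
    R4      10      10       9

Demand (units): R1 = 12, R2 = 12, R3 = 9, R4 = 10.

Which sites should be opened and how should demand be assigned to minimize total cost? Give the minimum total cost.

Open {Farrow}: R1→Farrow 9·12=108, R2→Farrow 3·12=36, R3→Farrow 14·9=126, R4→Farrow 9·10=90.
Loads: Farrow carries 43/43. Service 360; fixed 116; total 476.
Next best feasible plan costs 639.

Minimum total cost: 476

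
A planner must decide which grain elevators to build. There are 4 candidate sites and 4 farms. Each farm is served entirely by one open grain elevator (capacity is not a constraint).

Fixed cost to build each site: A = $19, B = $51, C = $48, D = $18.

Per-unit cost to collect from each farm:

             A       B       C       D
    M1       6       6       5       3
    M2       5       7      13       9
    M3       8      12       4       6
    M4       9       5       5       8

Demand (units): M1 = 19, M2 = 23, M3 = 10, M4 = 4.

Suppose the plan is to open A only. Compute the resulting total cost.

Total cost: 364

Each farm is assigned to its cheapest site among the open ones.
{A}: M1→A 6·19=114, M2→A 5·23=115, M3→A 8·10=80, M4→A 9·4=36. Service 345; fixed 19; total 364.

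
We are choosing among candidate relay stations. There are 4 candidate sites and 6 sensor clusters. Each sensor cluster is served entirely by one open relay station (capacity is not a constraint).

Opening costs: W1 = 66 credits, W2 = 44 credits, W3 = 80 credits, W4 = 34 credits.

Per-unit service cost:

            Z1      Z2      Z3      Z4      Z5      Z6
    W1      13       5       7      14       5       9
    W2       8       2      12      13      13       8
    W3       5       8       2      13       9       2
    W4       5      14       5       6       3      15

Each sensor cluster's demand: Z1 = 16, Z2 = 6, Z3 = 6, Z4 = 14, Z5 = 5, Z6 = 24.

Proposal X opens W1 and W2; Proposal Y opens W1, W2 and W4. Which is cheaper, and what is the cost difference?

Proposal Y is cheaper by 134.

Proposal X: {W1, W2}: Z1→W2 8·16=128, Z2→W2 2·6=12, Z3→W1 7·6=42, Z4→W2 13·14=182, Z5→W1 5·5=25, Z6→W2 8·24=192. Service 581; fixed 110; total 691.
Proposal Y: {W1, W2, W4}: Z1→W4 5·16=80, Z2→W2 2·6=12, Z3→W4 5·6=30, Z4→W4 6·14=84, Z5→W4 3·5=15, Z6→W2 8·24=192. Service 413; fixed 144; total 557.
Difference: |691 − 557| = 134.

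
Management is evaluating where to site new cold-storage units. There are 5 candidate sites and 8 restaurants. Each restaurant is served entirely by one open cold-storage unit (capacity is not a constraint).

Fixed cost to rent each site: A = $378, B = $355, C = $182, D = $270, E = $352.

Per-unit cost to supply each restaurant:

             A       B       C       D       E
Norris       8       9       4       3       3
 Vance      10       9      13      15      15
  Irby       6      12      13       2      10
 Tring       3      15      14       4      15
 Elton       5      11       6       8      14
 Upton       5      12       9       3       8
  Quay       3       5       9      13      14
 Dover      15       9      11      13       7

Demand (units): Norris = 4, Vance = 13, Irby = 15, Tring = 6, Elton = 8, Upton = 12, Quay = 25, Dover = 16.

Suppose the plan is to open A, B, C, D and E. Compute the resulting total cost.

Total cost: 1977

Each restaurant is assigned to its cheapest site among the open ones.
{A, B, C, D, E}: Norris→D 3·4=12, Vance→B 9·13=117, Irby→D 2·15=30, Tring→A 3·6=18, Elton→A 5·8=40, Upton→D 3·12=36, Quay→A 3·25=75, Dover→E 7·16=112. Service 440; fixed 1537; total 1977.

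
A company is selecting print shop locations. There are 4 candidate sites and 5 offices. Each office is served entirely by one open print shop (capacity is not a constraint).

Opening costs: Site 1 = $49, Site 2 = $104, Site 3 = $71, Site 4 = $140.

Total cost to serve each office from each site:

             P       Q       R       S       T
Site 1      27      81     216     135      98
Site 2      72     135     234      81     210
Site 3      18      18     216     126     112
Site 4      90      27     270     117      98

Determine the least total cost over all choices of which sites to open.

For any fixed open set, each office goes to its cheapest open site; total = fixed + service.
{Site 3}: P→Site 3 18, Q→Site 3 18, R→Site 3 216, S→Site 3 126, T→Site 3 112. Service 490; fixed 71; total 561.
{Site 1, Site 3}: P→Site 3 18, Q→Site 3 18, R→Site 1 216, S→Site 3 126, T→Site 1 98. Service 476; fixed 120; total 596.
{Site 1}: P→Site 1 27, Q→Site 1 81, R→Site 1 216, S→Site 1 135, T→Site 1 98. Service 557; fixed 49; total 606.
{Site 1, Site 2, Site 3, Site 4}: service 431 + fixed 364 = 795
No other subset beats 561.

Minimum total cost: 561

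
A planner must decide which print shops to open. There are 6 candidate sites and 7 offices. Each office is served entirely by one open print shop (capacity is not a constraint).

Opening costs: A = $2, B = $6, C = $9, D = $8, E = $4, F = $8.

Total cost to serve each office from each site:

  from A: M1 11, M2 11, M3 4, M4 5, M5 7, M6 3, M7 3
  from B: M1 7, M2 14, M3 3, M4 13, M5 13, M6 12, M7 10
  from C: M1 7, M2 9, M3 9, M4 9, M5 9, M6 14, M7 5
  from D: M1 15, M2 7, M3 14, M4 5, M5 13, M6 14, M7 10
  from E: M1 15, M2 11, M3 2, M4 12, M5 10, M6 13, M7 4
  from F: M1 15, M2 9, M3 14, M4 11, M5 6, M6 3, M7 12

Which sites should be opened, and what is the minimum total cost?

For any fixed open set, each office goes to its cheapest open site; total = fixed + service.
{A}: M1→A 11, M2→A 11, M3→A 4, M4→A 5, M5→A 7, M6→A 3, M7→A 3. Service 44; fixed 2; total 46.
{A, B}: M1→B 7, M2→A 11, M3→B 3, M4→A 5, M5→A 7, M6→A 3, M7→A 3. Service 39; fixed 8; total 47.
{A, E}: M1→A 11, M2→A 11, M3→E 2, M4→A 5, M5→A 7, M6→A 3, M7→A 3. Service 42; fixed 6; total 48.
{A, B, C, D, E, F}: M1→B 7, M2→D 7, M3→E 2, M4→A 5, M5→F 6, M6→A 3, M7→A 3. Service 33; fixed 37; total 70.
No other subset beats 46.

Open A only; minimum total cost 46.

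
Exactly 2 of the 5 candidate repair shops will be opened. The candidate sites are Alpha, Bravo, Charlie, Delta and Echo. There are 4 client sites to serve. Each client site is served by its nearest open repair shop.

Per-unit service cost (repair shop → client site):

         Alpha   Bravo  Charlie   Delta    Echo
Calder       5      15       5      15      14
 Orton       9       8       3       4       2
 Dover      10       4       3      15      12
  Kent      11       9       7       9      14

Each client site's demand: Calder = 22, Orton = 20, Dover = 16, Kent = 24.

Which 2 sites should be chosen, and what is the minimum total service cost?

Choose Charlie and Echo; total service cost 366.

With exactly 2 open, each client site uses its cheapest among the chosen.
{Charlie, Echo}: Calder→Charlie 5·22=110, Orton→Echo 2·20=40, Dover→Charlie 3·16=48, Kent→Charlie 7·24=168. Service cost 366.
{Alpha, Charlie}: service cost 386
{Bravo, Charlie}: service cost 386
Among all 10 size-2 choices, {Charlie, Echo} is lowest.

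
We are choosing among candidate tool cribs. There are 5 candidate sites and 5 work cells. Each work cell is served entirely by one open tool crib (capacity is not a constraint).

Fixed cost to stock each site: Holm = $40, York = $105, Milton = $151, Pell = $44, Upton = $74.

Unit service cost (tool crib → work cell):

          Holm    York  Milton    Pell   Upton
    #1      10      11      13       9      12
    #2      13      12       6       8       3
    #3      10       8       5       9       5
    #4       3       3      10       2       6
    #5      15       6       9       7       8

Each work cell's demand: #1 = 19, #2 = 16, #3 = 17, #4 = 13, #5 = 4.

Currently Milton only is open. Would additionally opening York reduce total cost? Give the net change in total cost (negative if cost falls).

Current service cost with {Milton}: 594.
Adding York: each work cell re-picks its cheapest; new service cost 453, saving 141.
Extra fixed cost: 105. Net change = 105 − 141 = -36.
(Totals: 745 → 709.)

Yes — net change −36 (cost falls by 36).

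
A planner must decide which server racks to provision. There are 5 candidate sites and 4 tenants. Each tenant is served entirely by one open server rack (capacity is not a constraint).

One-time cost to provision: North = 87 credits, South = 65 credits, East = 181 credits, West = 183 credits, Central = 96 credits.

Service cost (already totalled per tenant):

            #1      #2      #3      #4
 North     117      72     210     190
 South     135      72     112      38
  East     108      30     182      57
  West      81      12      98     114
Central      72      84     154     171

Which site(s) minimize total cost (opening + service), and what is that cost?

For any fixed open set, each tenant goes to its cheapest open site; total = fixed + service.
{South}: #1→South 135, #2→South 72, #3→South 112, #4→South 38. Service 357; fixed 65; total 422.
{South, Central}: service 294 + fixed 161 = 455
{South, West}: service 229 + fixed 248 = 477
{North, South, East, West, Central}: service 220 + fixed 612 = 832
No other subset beats 422.

Open South only; minimum total cost 422.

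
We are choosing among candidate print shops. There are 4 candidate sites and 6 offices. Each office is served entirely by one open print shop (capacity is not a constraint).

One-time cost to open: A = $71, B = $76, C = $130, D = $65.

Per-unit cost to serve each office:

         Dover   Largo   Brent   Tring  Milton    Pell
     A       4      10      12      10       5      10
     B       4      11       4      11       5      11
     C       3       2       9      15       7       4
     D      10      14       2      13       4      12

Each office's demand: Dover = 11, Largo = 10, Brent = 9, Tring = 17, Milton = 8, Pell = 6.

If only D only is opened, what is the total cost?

Each office is assigned to its cheapest site among the open ones.
{D}: Dover→D 10·11=110, Largo→D 14·10=140, Brent→D 2·9=18, Tring→D 13·17=221, Milton→D 4·8=32, Pell→D 12·6=72. Service 593; fixed 65; total 658.

Total cost: 658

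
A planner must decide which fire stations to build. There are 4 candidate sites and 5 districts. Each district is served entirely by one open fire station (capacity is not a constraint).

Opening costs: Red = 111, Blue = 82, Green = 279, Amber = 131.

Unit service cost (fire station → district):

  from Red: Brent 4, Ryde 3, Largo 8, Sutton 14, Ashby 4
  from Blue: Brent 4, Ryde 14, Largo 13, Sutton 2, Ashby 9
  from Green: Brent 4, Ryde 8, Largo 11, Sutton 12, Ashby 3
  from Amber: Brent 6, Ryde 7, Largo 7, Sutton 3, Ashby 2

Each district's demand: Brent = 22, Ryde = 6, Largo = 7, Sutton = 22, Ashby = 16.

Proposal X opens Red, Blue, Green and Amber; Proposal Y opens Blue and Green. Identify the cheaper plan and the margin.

Proposal X: {Red, Blue, Green, Amber}: Brent→Red 4·22=88, Ryde→Red 3·6=18, Largo→Amber 7·7=49, Sutton→Blue 2·22=44, Ashby→Amber 2·16=32. Service 231; fixed 603; total 834.
Proposal Y: {Blue, Green}: Brent→Blue 4·22=88, Ryde→Green 8·6=48, Largo→Green 11·7=77, Sutton→Blue 2·22=44, Ashby→Green 3·16=48. Service 305; fixed 361; total 666.
Difference: |834 − 666| = 168.

Proposal Y is cheaper by 168.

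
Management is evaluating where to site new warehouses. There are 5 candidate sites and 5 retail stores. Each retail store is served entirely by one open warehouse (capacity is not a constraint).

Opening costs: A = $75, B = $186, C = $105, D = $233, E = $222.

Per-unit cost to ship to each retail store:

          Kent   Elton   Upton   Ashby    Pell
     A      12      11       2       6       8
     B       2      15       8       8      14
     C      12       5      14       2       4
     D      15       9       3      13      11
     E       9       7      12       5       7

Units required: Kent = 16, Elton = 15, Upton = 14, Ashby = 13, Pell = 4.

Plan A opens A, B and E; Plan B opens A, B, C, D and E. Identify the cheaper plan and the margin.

Plan A: {A, B, E}: Kent→B 2·16=32, Elton→E 7·15=105, Upton→A 2·14=28, Ashby→E 5·13=65, Pell→E 7·4=28. Service 258; fixed 483; total 741.
Plan B: {A, B, C, D, E}: Kent→B 2·16=32, Elton→C 5·15=75, Upton→A 2·14=28, Ashby→C 2·13=26, Pell→C 4·4=16. Service 177; fixed 821; total 998.
Difference: |741 − 998| = 257.

Plan A is cheaper by 257.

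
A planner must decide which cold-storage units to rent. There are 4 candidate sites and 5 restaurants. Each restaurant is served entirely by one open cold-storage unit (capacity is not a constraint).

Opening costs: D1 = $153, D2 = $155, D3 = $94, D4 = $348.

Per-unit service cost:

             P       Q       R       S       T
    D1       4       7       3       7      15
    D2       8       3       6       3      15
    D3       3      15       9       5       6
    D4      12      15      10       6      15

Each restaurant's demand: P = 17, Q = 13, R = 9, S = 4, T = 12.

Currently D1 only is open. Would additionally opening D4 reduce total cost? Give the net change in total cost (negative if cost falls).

Current service cost with {D1}: 394.
Adding D4: each restaurant re-picks its cheapest; new service cost 390, saving 4.
Extra fixed cost: 348. Net change = 348 − 4 = 344.
(Totals: 547 → 891.)

No — net change +344 (cost rises by 344).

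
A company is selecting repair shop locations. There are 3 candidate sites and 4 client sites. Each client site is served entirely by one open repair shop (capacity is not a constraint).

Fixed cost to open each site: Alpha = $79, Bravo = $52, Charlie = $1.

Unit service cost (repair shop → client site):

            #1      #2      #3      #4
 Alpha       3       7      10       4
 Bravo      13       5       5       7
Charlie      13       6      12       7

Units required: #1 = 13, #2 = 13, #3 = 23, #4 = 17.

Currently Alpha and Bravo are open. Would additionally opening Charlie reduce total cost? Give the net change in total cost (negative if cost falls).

No — net change +1 (cost rises by 1).

Current service cost with {Alpha, Bravo}: 287.
Adding Charlie: each client site re-picks its cheapest; new service cost 287, saving 0.
Extra fixed cost: 1. Net change = 1 − 0 = 1.
(Totals: 418 → 419.)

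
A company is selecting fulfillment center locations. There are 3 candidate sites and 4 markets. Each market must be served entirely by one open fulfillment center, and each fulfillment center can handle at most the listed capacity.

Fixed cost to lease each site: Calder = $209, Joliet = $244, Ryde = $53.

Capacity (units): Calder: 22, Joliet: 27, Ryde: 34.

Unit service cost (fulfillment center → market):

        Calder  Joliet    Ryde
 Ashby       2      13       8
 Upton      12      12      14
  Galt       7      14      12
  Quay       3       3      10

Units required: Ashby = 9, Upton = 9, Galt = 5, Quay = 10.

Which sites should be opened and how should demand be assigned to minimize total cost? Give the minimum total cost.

Minimum total cost: 411

Open {Ryde}: Ashby→Ryde 8·9=72, Upton→Ryde 14·9=126, Galt→Ryde 12·5=60, Quay→Ryde 10·10=100.
Loads: Ryde carries 33/34. Service 358; fixed 53; total 411.
Next best feasible plan costs 496.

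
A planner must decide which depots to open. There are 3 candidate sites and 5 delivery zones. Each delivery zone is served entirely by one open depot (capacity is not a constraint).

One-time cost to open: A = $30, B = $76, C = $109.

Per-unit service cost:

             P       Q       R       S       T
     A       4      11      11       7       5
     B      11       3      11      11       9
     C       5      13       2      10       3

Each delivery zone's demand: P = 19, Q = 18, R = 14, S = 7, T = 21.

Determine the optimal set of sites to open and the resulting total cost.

Open A, B and C; minimum total cost 485.

For any fixed open set, each delivery zone goes to its cheapest open site; total = fixed + service.
{A, B, C}: P→A 4·19=76, Q→B 3·18=54, R→C 2·14=28, S→A 7·7=49, T→C 3·21=63. Service 270; fixed 215; total 485.
{B, C}: service 310 + fixed 185 = 495
{A, B}: P→A 4·19=76, Q→B 3·18=54, R→A 11·14=154, S→A 7·7=49, T→A 5·21=105. Service 438; fixed 106; total 544.
{A}: P→A 4·19=76, Q→A 11·18=198, R→A 11·14=154, S→A 7·7=49, T→A 5·21=105. Service 582; fixed 30; total 612.
No other subset beats 485.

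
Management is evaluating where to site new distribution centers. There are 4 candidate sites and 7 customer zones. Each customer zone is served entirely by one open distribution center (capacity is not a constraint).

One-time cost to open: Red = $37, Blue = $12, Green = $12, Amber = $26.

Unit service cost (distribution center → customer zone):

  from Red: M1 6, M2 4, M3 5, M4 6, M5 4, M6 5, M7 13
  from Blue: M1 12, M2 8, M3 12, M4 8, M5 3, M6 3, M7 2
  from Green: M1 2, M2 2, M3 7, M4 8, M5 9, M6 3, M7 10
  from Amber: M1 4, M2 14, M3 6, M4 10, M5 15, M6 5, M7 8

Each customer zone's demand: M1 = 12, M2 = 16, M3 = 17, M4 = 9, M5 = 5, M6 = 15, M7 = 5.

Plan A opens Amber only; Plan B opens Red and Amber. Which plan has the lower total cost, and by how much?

Plan B is cheaper by 231.

Plan A: {Amber}: M1→Amber 4·12=48, M2→Amber 14·16=224, M3→Amber 6·17=102, M4→Amber 10·9=90, M5→Amber 15·5=75, M6→Amber 5·15=75, M7→Amber 8·5=40. Service 654; fixed 26; total 680.
Plan B: {Red, Amber}: M1→Amber 4·12=48, M2→Red 4·16=64, M3→Red 5·17=85, M4→Red 6·9=54, M5→Red 4·5=20, M6→Red 5·15=75, M7→Amber 8·5=40. Service 386; fixed 63; total 449.
Difference: |680 − 449| = 231.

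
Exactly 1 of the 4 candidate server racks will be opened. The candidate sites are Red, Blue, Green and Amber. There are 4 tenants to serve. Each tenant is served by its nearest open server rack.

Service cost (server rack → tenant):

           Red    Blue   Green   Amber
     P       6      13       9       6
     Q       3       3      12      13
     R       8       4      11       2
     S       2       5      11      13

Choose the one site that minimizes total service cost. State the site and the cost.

With exactly 1 open, each tenant uses its cheapest among the chosen.
{Red}: P→Red 6, Q→Red 3, R→Red 8, S→Red 2. Service cost 19.
{Blue}: service cost 25
{Amber}: service cost 34
Among all 4 size-1 choices, {Red} is lowest.

Choose Red only; total service cost 19.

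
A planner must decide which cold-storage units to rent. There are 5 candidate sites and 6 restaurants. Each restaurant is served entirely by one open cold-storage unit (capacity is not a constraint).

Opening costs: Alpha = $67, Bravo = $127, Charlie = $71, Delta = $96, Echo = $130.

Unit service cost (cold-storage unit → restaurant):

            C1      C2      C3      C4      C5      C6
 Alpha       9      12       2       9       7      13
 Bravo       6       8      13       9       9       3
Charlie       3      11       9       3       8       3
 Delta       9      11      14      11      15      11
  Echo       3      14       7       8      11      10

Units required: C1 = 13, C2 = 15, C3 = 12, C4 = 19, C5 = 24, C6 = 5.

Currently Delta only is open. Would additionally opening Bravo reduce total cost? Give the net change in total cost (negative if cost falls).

Yes — net change −191 (cost falls by 191).

Current service cost with {Delta}: 1074.
Adding Bravo: each restaurant re-picks its cheapest; new service cost 756, saving 318.
Extra fixed cost: 127. Net change = 127 − 318 = -191.
(Totals: 1170 → 979.)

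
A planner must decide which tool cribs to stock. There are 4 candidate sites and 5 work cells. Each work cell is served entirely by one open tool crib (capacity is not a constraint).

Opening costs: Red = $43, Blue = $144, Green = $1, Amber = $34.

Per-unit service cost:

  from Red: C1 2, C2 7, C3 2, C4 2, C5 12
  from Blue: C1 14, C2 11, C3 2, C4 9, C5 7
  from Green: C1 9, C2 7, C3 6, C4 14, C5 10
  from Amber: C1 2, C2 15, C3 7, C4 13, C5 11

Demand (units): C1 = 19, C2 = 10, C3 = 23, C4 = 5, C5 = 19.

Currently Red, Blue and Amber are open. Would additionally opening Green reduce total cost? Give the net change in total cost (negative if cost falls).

No — net change +1 (cost rises by 1).

Current service cost with {Red, Blue, Amber}: 297.
Adding Green: each work cell re-picks its cheapest; new service cost 297, saving 0.
Extra fixed cost: 1. Net change = 1 − 0 = 1.
(Totals: 518 → 519.)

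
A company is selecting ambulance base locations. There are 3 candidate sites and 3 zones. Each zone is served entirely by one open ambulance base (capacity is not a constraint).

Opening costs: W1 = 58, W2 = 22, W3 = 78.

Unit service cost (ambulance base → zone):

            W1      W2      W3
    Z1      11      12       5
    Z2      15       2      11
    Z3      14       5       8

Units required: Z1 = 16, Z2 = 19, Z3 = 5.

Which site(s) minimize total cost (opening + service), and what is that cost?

For any fixed open set, each zone goes to its cheapest open site; total = fixed + service.
{W2, W3}: Z1→W3 5·16=80, Z2→W2 2·19=38, Z3→W2 5·5=25. Service 143; fixed 100; total 243.
{W2}: service 255 + fixed 22 = 277
{W1, W2, W3}: Z1→W3 5·16=80, Z2→W2 2·19=38, Z3→W2 5·5=25. Service 143; fixed 158; total 301.
No other subset beats 243.

Open W2 and W3; minimum total cost 243.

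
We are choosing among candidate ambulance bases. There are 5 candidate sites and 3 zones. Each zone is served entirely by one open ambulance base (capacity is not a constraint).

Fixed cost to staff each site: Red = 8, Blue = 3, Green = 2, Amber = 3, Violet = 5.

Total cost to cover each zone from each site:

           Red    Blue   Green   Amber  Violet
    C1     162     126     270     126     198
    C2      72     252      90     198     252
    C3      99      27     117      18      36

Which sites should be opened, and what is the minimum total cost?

Open Red and Amber; minimum total cost 227.

For any fixed open set, each zone goes to its cheapest open site; total = fixed + service.
{Red, Amber}: C1→Amber 126, C2→Red 72, C3→Amber 18. Service 216; fixed 11; total 227.
{Red, Green, Amber}: C1→Amber 126, C2→Red 72, C3→Amber 18. Service 216; fixed 13; total 229.
{Red, Blue, Amber}: service 216 + fixed 14 = 230
{Red, Blue, Green, Amber, Violet}: C1→Blue 126, C2→Red 72, C3→Amber 18. Service 216; fixed 21; total 237.
No other subset beats 227.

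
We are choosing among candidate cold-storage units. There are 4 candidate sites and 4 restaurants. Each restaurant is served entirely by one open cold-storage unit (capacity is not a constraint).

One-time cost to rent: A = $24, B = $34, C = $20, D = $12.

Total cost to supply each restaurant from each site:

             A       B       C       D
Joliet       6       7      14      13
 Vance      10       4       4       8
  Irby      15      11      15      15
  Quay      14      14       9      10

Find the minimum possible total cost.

For any fixed open set, each restaurant goes to its cheapest open site; total = fixed + service.
{D}: Joliet→D 13, Vance→D 8, Irby→D 15, Quay→D 10. Service 46; fixed 12; total 58.
{C}: service 42 + fixed 20 = 62
{A}: service 45 + fixed 24 = 69
{A, B, C, D}: service 30 + fixed 90 = 120
No other subset beats 58.

Minimum total cost: 58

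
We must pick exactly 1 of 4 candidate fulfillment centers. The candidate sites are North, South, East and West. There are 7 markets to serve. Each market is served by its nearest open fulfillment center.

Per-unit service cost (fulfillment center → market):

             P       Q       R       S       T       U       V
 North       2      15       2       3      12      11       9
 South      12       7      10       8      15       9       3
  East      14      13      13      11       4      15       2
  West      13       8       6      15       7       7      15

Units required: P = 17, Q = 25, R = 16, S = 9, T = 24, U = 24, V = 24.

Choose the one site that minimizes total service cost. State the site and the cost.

With exactly 1 open, each market uses its cheapest among the chosen.
{North}: P→North 2·17=34, Q→North 15·25=375, R→North 2·16=32, S→North 3·9=27, T→North 12·24=288, U→North 11·24=264, V→North 9·24=216. Service cost 1236.
{South}: service cost 1259
{West}: service cost 1348
Among all 4 size-1 choices, {North} is lowest.

Choose North only; total service cost 1236.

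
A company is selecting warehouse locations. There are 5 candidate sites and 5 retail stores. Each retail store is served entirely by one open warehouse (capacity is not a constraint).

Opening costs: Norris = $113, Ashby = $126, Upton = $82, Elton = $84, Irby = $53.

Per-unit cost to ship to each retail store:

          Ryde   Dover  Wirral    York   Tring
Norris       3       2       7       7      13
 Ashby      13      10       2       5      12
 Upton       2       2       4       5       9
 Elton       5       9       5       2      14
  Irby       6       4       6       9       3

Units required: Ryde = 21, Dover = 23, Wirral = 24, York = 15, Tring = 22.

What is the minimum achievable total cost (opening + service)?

For any fixed open set, each retail store goes to its cheapest open site; total = fixed + service.
{Upton, Irby}: Ryde→Upton 2·21=42, Dover→Upton 2·23=46, Wirral→Upton 4·24=96, York→Upton 5·15=75, Tring→Irby 3·22=66. Service 325; fixed 135; total 460.
{Upton, Elton, Irby}: service 280 + fixed 219 = 499
{Ashby, Upton, Irby}: service 277 + fixed 261 = 538
{Norris, Ashby, Upton, Elton, Irby}: Ryde→Upton 2·21=42, Dover→Norris 2·23=46, Wirral→Ashby 2·24=48, York→Elton 2·15=30, Tring→Irby 3·22=66. Service 232; fixed 458; total 690.
No other subset beats 460.

Minimum total cost: 460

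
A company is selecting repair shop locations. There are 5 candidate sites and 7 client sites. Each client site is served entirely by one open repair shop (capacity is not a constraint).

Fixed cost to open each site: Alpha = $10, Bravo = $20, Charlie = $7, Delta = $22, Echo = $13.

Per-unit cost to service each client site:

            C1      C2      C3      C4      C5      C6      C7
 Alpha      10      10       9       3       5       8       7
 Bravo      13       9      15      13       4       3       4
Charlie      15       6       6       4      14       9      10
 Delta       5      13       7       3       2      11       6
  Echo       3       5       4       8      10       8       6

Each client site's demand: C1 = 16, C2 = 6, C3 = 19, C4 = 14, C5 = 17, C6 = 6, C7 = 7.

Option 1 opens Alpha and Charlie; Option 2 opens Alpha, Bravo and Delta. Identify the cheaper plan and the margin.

Option 1: {Alpha, Charlie}: C1→Alpha 10·16=160, C2→Charlie 6·6=36, C3→Charlie 6·19=114, C4→Alpha 3·14=42, C5→Alpha 5·17=85, C6→Alpha 8·6=48, C7→Alpha 7·7=49. Service 534; fixed 17; total 551.
Option 2: {Alpha, Bravo, Delta}: C1→Delta 5·16=80, C2→Bravo 9·6=54, C3→Delta 7·19=133, C4→Alpha 3·14=42, C5→Delta 2·17=34, C6→Bravo 3·6=18, C7→Bravo 4·7=28. Service 389; fixed 52; total 441.
Difference: |551 − 441| = 110.

Option 2 is cheaper by 110.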